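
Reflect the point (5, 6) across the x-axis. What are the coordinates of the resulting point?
(5, -6)

Reflection across x-axis: (5, 6) → (5, -6)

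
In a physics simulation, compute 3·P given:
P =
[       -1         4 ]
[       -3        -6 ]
3P =
[       -3        12 ]
[       -9       -18 ]

Scalar multiplication is elementwise: (3P)[i][j] = 3 * P[i][j].
  (3P)[0][0] = 3 * (-1) = -3
  (3P)[0][1] = 3 * (4) = 12
  (3P)[1][0] = 3 * (-3) = -9
  (3P)[1][1] = 3 * (-6) = -18
3P =
[       -3        12 ]
[       -9       -18 ]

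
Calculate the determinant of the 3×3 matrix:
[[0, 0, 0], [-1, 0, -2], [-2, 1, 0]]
0

Expansion along first row:
det = 0·det([[0,-2],[1,0]]) - 0·det([[-1,-2],[-2,0]]) + 0·det([[-1,0],[-2,1]])
    = 0·(0·0 - -2·1) - 0·(-1·0 - -2·-2) + 0·(-1·1 - 0·-2)
    = 0·2 - 0·-4 + 0·-1
    = 0 + 0 + 0 = 0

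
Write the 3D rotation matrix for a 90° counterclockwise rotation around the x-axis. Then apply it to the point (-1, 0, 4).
R = [[1, 0, 0], [0, 0, -1], [0, 1, 0]]; R·(-1, 0, 4) = (-1, -4, 0)

Rotation matrix for 90° around x-axis:
cos(90°) = 0, sin(90°) = 1
R = [[1, 0, 0], [0, 0, -1], [0, 1, 0]]
Apply to (-1, 0, 4): R·[-1, 0, 4]ᵀ = (-1, -4, 0)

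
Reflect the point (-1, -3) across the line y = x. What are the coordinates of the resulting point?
(-3, -1)

Reflection across line y = x: (-1, -3) → (-3, -1)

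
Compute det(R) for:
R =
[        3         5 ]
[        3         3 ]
det(R) = -6

For a 2×2 matrix [[a, b], [c, d]], det = a*d - b*c.
det(R) = (3)*(3) - (5)*(3) = 9 - 15 = -6.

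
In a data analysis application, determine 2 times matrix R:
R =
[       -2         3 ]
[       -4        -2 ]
2R =
[       -4         6 ]
[       -8        -4 ]

Scalar multiplication is elementwise: (2R)[i][j] = 2 * R[i][j].
  (2R)[0][0] = 2 * (-2) = -4
  (2R)[0][1] = 2 * (3) = 6
  (2R)[1][0] = 2 * (-4) = -8
  (2R)[1][1] = 2 * (-2) = -4
2R =
[       -4         6 ]
[       -8        -4 ]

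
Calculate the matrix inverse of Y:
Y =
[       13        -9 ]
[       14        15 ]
det(Y) = 321
Y⁻¹ =
[    5/107     3/107 ]
[  -14/321    13/321 ]

For a 2×2 matrix Y = [[a, b], [c, d]] with det(Y) ≠ 0, Y⁻¹ = (1/det(Y)) * [[d, -b], [-c, a]].
det(Y) = (13)*(15) - (-9)*(14) = 195 + 126 = 321.
Y⁻¹ = (1/321) * [[15, 9], [-14, 13]].
Dividing each entry by 321 and reducing:
Y⁻¹ =
[    5/107     3/107 ]
[  -14/321    13/321 ]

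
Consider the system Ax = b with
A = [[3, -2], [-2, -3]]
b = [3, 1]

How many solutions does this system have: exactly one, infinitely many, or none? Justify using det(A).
Exactly one solution

Compute det(A) = (3)*(-3) - (-2)*(-2) = -13.
Because det(A) ≠ 0, A is invertible and Ax = b has a unique solution for every b (here x = A⁻¹ b).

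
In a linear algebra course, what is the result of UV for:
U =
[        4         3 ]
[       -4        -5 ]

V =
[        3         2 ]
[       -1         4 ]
UV =
[        9        20 ]
[       -7       -28 ]

Matrix multiplication: (UV)[i][j] = sum over k of U[i][k] * V[k][j].
  (UV)[0][0] = (4)*(3) + (3)*(-1) = 9
  (UV)[0][1] = (4)*(2) + (3)*(4) = 20
  (UV)[1][0] = (-4)*(3) + (-5)*(-1) = -7
  (UV)[1][1] = (-4)*(2) + (-5)*(4) = -28
UV =
[        9        20 ]
[       -7       -28 ]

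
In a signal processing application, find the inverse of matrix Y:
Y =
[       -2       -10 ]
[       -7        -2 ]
det(Y) = -66
Y⁻¹ =
[     1/33     -5/33 ]
[    -7/66      1/33 ]

For a 2×2 matrix Y = [[a, b], [c, d]] with det(Y) ≠ 0, Y⁻¹ = (1/det(Y)) * [[d, -b], [-c, a]].
det(Y) = (-2)*(-2) - (-10)*(-7) = 4 - 70 = -66.
Y⁻¹ = (1/-66) * [[-2, 10], [7, -2]].
Dividing each entry by -66 and reducing:
Y⁻¹ =
[     1/33     -5/33 ]
[    -7/66      1/33 ]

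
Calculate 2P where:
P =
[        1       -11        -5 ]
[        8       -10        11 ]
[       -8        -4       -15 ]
2P =
[        2       -22       -10 ]
[       16       -20        22 ]
[      -16        -8       -30 ]

Scalar multiplication is elementwise: (2P)[i][j] = 2 * P[i][j].
  (2P)[0][0] = 2 * (1) = 2
  (2P)[0][1] = 2 * (-11) = -22
  (2P)[0][2] = 2 * (-5) = -10
  (2P)[1][0] = 2 * (8) = 16
  (2P)[1][1] = 2 * (-10) = -20
  (2P)[1][2] = 2 * (11) = 22
  (2P)[2][0] = 2 * (-8) = -16
  (2P)[2][1] = 2 * (-4) = -8
  (2P)[2][2] = 2 * (-15) = -30
2P =
[        2       -22       -10 ]
[       16       -20        22 ]
[      -16        -8       -30 ]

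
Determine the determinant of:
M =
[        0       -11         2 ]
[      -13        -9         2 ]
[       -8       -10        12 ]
det(M) = -1424

Expand along row 0 (cofactor expansion): det(M) = a*(e*i - f*h) - b*(d*i - f*g) + c*(d*h - e*g), where the 3×3 is [[a, b, c], [d, e, f], [g, h, i]].
Minor M_00 = (-9)*(12) - (2)*(-10) = -108 + 20 = -88.
Minor M_01 = (-13)*(12) - (2)*(-8) = -156 + 16 = -140.
Minor M_02 = (-13)*(-10) - (-9)*(-8) = 130 - 72 = 58.
det(M) = (0)*(-88) - (-11)*(-140) + (2)*(58) = 0 - 1540 + 116 = -1424.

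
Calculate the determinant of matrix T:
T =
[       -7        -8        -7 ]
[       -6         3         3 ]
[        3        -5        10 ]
det(T) = -1014

Expand along row 0 (cofactor expansion): det(T) = a*(e*i - f*h) - b*(d*i - f*g) + c*(d*h - e*g), where the 3×3 is [[a, b, c], [d, e, f], [g, h, i]].
Minor M_00 = (3)*(10) - (3)*(-5) = 30 + 15 = 45.
Minor M_01 = (-6)*(10) - (3)*(3) = -60 - 9 = -69.
Minor M_02 = (-6)*(-5) - (3)*(3) = 30 - 9 = 21.
det(T) = (-7)*(45) - (-8)*(-69) + (-7)*(21) = -315 - 552 - 147 = -1014.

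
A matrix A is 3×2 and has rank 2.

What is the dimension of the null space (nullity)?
0

The rank-nullity theorem for an m×n matrix states:
rank(A) + nullity(A) = n (the number of columns).
Here n = 2 and rank(A) = 2, so nullity(A) = 2 - 2 = 0.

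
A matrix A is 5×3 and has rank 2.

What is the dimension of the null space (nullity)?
1

The rank-nullity theorem for an m×n matrix states:
rank(A) + nullity(A) = n (the number of columns).
Here n = 3 and rank(A) = 2, so nullity(A) = 3 - 2 = 1.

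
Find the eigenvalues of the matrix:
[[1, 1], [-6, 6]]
λ = 3 and λ = 4

Characteristic equation: det(A - λI) = 0
λ² - (trace)λ + (det) = 0
λ² - (7)λ + (12) = 0
λ² - 7λ + 12 = 0
Solving: λ = 3, 4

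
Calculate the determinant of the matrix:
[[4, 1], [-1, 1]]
5

For a 2×2 matrix [[a, b], [c, d]], det = ad - bc
det = (4)(1) - (1)(-1) = 4 - -1 = 5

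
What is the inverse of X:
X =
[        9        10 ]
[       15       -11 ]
det(X) = -249
X⁻¹ =
[   11/249    10/249 ]
[     5/83     -3/83 ]

For a 2×2 matrix X = [[a, b], [c, d]] with det(X) ≠ 0, X⁻¹ = (1/det(X)) * [[d, -b], [-c, a]].
det(X) = (9)*(-11) - (10)*(15) = -99 - 150 = -249.
X⁻¹ = (1/-249) * [[-11, -10], [-15, 9]].
Dividing each entry by -249 and reducing:
X⁻¹ =
[   11/249    10/249 ]
[     5/83     -3/83 ]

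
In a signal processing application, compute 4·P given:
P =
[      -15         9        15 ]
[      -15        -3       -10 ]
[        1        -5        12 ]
4P =
[      -60        36        60 ]
[      -60       -12       -40 ]
[        4       -20        48 ]

Scalar multiplication is elementwise: (4P)[i][j] = 4 * P[i][j].
  (4P)[0][0] = 4 * (-15) = -60
  (4P)[0][1] = 4 * (9) = 36
  (4P)[0][2] = 4 * (15) = 60
  (4P)[1][0] = 4 * (-15) = -60
  (4P)[1][1] = 4 * (-3) = -12
  (4P)[1][2] = 4 * (-10) = -40
  (4P)[2][0] = 4 * (1) = 4
  (4P)[2][1] = 4 * (-5) = -20
  (4P)[2][2] = 4 * (12) = 48
4P =
[      -60        36        60 ]
[      -60       -12       -40 ]
[        4       -20        48 ]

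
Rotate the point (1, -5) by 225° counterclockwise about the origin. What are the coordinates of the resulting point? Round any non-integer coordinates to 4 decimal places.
(-4.2426, 2.8284)

Rotation matrix R(θ) = [[cos θ, -sin θ], [sin θ, cos θ]]; for θ = 225°:
R = [[-√2/2, √2/2], [-√2/2, -√2/2]]
Result: R × [1, -5]ᵀ = [-√2/2·1 + (√2/2)·-5, -√2/2·1 + (-√2/2)·-5]ᵀ = (-4.2426, 2.8284)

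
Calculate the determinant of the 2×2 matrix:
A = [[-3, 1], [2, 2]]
-8

For A = [[a, b], [c, d]], det(A) = a*d - b*c.
det(A) = (-3)*(2) - (1)*(2) = -6 - 2 = -8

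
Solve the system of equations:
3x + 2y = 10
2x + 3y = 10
x = 2, y = 2

Use elimination (row reduction):
Equation 1: 3x + 2y = 10.
Equation 2: 2x + 3y = 10.
Multiply Eq1 by 2 and Eq2 by 3: 6x + 4y = 20;  6x + 9y = 30.
Subtract: (5)y = 10, so y = 2.
Back-substitute into Eq1: 3x + 2*(2) = 10, so x = 2.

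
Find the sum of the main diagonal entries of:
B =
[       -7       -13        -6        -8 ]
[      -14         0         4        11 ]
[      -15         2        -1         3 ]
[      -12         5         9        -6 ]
tr(B) = -7 + 0 - 1 - 6 = -14

The trace of a square matrix is the sum of its diagonal entries.
Diagonal entries of B: B[0][0] = -7, B[1][1] = 0, B[2][2] = -1, B[3][3] = -6.
tr(B) = -7 + 0 - 1 - 6 = -14.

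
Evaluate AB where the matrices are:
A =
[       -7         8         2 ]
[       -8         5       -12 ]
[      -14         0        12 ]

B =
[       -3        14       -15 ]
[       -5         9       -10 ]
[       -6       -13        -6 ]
AB =
[      -31       -52        13 ]
[       71        89       142 ]
[      -30      -352       138 ]

Matrix multiplication: (AB)[i][j] = sum over k of A[i][k] * B[k][j].
  (AB)[0][0] = (-7)*(-3) + (8)*(-5) + (2)*(-6) = -31
  (AB)[0][1] = (-7)*(14) + (8)*(9) + (2)*(-13) = -52
  (AB)[0][2] = (-7)*(-15) + (8)*(-10) + (2)*(-6) = 13
  (AB)[1][0] = (-8)*(-3) + (5)*(-5) + (-12)*(-6) = 71
  (AB)[1][1] = (-8)*(14) + (5)*(9) + (-12)*(-13) = 89
  (AB)[1][2] = (-8)*(-15) + (5)*(-10) + (-12)*(-6) = 142
  (AB)[2][0] = (-14)*(-3) + (0)*(-5) + (12)*(-6) = -30
  (AB)[2][1] = (-14)*(14) + (0)*(9) + (12)*(-13) = -352
  (AB)[2][2] = (-14)*(-15) + (0)*(-10) + (12)*(-6) = 138
AB =
[      -31       -52        13 ]
[       71        89       142 ]
[      -30      -352       138 ]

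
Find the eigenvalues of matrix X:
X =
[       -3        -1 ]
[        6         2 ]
λ = -1, 0

Solve det(X - λI) = 0. For a 2×2 matrix the characteristic equation is λ² - (trace)λ + det = 0.
trace(X) = a + d = -3 + 2 = -1.
det(X) = a*d - b*c = (-3)*(2) - (-1)*(6) = -6 + 6 = 0.
Characteristic equation: λ² - (-1)λ + (0) = 0.
Discriminant = (-1)² - 4*(0) = 1 - 0 = 1.
λ = (-1 ± √1) / 2 = (-1 ± 1) / 2 = -1, 0.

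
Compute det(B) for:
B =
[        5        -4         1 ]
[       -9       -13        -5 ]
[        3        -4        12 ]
det(B) = -1177

Expand along row 0 (cofactor expansion): det(B) = a*(e*i - f*h) - b*(d*i - f*g) + c*(d*h - e*g), where the 3×3 is [[a, b, c], [d, e, f], [g, h, i]].
Minor M_00 = (-13)*(12) - (-5)*(-4) = -156 - 20 = -176.
Minor M_01 = (-9)*(12) - (-5)*(3) = -108 + 15 = -93.
Minor M_02 = (-9)*(-4) - (-13)*(3) = 36 + 39 = 75.
det(B) = (5)*(-176) - (-4)*(-93) + (1)*(75) = -880 - 372 + 75 = -1177.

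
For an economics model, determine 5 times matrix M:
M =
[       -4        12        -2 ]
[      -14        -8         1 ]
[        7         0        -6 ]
5M =
[      -20        60       -10 ]
[      -70       -40         5 ]
[       35         0       -30 ]

Scalar multiplication is elementwise: (5M)[i][j] = 5 * M[i][j].
  (5M)[0][0] = 5 * (-4) = -20
  (5M)[0][1] = 5 * (12) = 60
  (5M)[0][2] = 5 * (-2) = -10
  (5M)[1][0] = 5 * (-14) = -70
  (5M)[1][1] = 5 * (-8) = -40
  (5M)[1][2] = 5 * (1) = 5
  (5M)[2][0] = 5 * (7) = 35
  (5M)[2][1] = 5 * (0) = 0
  (5M)[2][2] = 5 * (-6) = -30
5M =
[      -20        60       -10 ]
[      -70       -40         5 ]
[       35         0       -30 ]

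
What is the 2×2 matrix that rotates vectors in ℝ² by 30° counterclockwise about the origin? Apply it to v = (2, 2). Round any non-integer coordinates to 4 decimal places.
R = [[√3/2, -1/2], [1/2, √3/2]]; R·v = (0.7321, 2.7321)

A counterclockwise rotation by angle θ in ℝ² has matrix R(θ) = [[cos θ, -sin θ], [sin θ, cos θ]].
For θ = 30°: cos θ = √3/2, sin θ = 1/2.
R(30°) = [[√3/2, -1/2], [1/2, √3/2]].
R·v = [√3/2·2 + (-1/2)·2, 1/2·2 + √3/2·2] = (0.7321, 2.7321).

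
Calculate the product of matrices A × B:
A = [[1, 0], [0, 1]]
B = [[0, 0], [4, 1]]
[[0, 0], [4, 1]]

Matrix multiplication:
C[0][0] = 1×0 + 0×4 = 0
C[0][1] = 1×0 + 0×1 = 0
C[1][0] = 0×0 + 1×4 = 4
C[1][1] = 0×0 + 1×1 = 1
Result: [[0, 0], [4, 1]]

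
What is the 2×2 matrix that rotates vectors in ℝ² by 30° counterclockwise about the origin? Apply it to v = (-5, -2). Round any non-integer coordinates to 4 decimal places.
R = [[√3/2, -1/2], [1/2, √3/2]]; R·v = (-3.3301, -4.2321)

A counterclockwise rotation by angle θ in ℝ² has matrix R(θ) = [[cos θ, -sin θ], [sin θ, cos θ]].
For θ = 30°: cos θ = √3/2, sin θ = 1/2.
R(30°) = [[√3/2, -1/2], [1/2, √3/2]].
R·v = [√3/2·-5 + (-1/2)·-2, 1/2·-5 + √3/2·-2] = (-3.3301, -4.2321).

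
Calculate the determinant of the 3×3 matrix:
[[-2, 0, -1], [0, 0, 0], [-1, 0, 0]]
0

Expansion along first row:
det = -2·det([[0,0],[0,0]]) - 0·det([[0,0],[-1,0]]) + -1·det([[0,0],[-1,0]])
    = -2·(0·0 - 0·0) - 0·(0·0 - 0·-1) + -1·(0·0 - 0·-1)
    = -2·0 - 0·0 + -1·0
    = 0 + 0 + 0 = 0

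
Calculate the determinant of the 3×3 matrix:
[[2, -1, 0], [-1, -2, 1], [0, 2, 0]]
-4

Expansion along first row:
det = 2·det([[-2,1],[2,0]]) - -1·det([[-1,1],[0,0]]) + 0·det([[-1,-2],[0,2]])
    = 2·(-2·0 - 1·2) - -1·(-1·0 - 1·0) + 0·(-1·2 - -2·0)
    = 2·-2 - -1·0 + 0·-2
    = -4 + 0 + 0 = -4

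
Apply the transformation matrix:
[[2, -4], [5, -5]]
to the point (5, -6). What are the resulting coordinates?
(34, 55)

Matrix multiplication:
[[2, -4], [5, -5]] × [5, -6]ᵀ
= [2×5 + -4×-6, 5×5 + -5×-6]ᵀ
= [34.0000, 55.0000]ᵀ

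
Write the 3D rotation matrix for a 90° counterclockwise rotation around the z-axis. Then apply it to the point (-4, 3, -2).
R = [[0, -1, 0], [1, 0, 0], [0, 0, 1]]; R·(-4, 3, -2) = (-3, -4, -2)

Rotation matrix for 90° around z-axis:
cos(90°) = 0, sin(90°) = 1
R = [[0, -1, 0], [1, 0, 0], [0, 0, 1]]
Apply to (-4, 3, -2): R·[-4, 3, -2]ᵀ = (-3, -4, -2)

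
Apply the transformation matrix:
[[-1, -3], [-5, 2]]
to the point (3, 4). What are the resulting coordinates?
(-15, -7)

Matrix multiplication:
[[-1, -3], [-5, 2]] × [3, 4]ᵀ
= [-1×3 + -3×4, -5×3 + 2×4]ᵀ
= [-15.0000, -7.0000]ᵀ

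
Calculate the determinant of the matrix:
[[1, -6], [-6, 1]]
-35

For a 2×2 matrix [[a, b], [c, d]], det = ad - bc
det = (1)(1) - (-6)(-6) = 1 - 36 = -35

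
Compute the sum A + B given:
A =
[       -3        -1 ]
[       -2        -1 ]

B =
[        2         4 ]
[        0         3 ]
A + B =
[       -1         3 ]
[       -2         2 ]

Matrix addition is elementwise: (A+B)[i][j] = A[i][j] + B[i][j].
  (A+B)[0][0] = (-3) + (2) = -1
  (A+B)[0][1] = (-1) + (4) = 3
  (A+B)[1][0] = (-2) + (0) = -2
  (A+B)[1][1] = (-1) + (3) = 2
A + B =
[       -1         3 ]
[       -2         2 ]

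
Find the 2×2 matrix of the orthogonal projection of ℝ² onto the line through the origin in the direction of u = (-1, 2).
[[1/5, -2/5], [-2/5, 4/5]]

The orthogonal projection onto the line spanned by a nonzero vector u = (a, b) has matrix P = (u uᵀ) / (uᵀ u) = (1/(a² + b²)) · [[a², ab], [ab, b²]].
Here u = (-1, 2), so a² + b² = 1 + 4 = 5.
P = (1/5) · [[1, -2], [-2, 4]] = [[1/5, -2/5], [-2/5, 4/5]].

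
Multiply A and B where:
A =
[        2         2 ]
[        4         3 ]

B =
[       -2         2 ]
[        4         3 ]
AB =
[        4        10 ]
[        4        17 ]

Matrix multiplication: (AB)[i][j] = sum over k of A[i][k] * B[k][j].
  (AB)[0][0] = (2)*(-2) + (2)*(4) = 4
  (AB)[0][1] = (2)*(2) + (2)*(3) = 10
  (AB)[1][0] = (4)*(-2) + (3)*(4) = 4
  (AB)[1][1] = (4)*(2) + (3)*(3) = 17
AB =
[        4        10 ]
[        4        17 ]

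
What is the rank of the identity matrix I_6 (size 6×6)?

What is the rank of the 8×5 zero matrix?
rank(I_6) = 6, rank(0) = 0

The identity I_6 has 6 columns that are the standard basis vectors e_1, …, e_6. These are linearly independent, so all 6 columns are pivots and rank(I_6) = 6.
The 8×5 zero matrix has every entry zero, so every row is the zero row and there are no pivots; rank(0) = 0.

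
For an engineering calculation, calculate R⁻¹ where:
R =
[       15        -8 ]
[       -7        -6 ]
det(R) = -146
R⁻¹ =
[     3/73     -4/73 ]
[   -7/146   -15/146 ]

For a 2×2 matrix R = [[a, b], [c, d]] with det(R) ≠ 0, R⁻¹ = (1/det(R)) * [[d, -b], [-c, a]].
det(R) = (15)*(-6) - (-8)*(-7) = -90 - 56 = -146.
R⁻¹ = (1/-146) * [[-6, 8], [7, 15]].
Dividing each entry by -146 and reducing:
R⁻¹ =
[     3/73     -4/73 ]
[   -7/146   -15/146 ]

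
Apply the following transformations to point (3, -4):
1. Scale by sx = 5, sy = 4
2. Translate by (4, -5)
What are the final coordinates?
(19, -21)

Step 1: Scale (3, -4) by (sx, sy) = (5, 4) → (15, -16)
Step 2: Translate by (4, -5) → (19, -21)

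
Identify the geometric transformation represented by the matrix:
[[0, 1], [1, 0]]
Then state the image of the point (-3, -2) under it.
reflection across the line y = x; image of (-3, -2) is (-2, -3)

This is a symmetric orthogonal matrix with determinant -1, which characterizes a reflection in ℝ².
The matrix [[0, 1], [1, 0]] represents: reflection across the line y = x.
Applying it to (-3, -2): [0·-3 + 1·-2, 1·-3 + 0·-2] = (-2, -3).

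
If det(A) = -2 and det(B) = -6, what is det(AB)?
12

Use the multiplicative property of determinants: det(AB) = det(A)*det(B).
det(AB) = (-2)*(-6) = 12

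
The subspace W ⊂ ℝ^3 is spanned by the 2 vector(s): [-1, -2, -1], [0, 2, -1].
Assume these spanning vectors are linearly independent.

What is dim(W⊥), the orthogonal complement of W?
dim(W⊥) = 1

For any subspace W of ℝ^n, dim(W) + dim(W⊥) = n (the whole-space dimension).
Here the given 2 vectors are linearly independent, so dim(W) = 2.
Thus dim(W⊥) = n - dim(W) = 3 - 2 = 1.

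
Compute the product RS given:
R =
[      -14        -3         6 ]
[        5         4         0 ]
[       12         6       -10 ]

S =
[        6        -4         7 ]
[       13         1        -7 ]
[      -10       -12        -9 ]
RS =
[     -183       -19      -131 ]
[       82       -16         7 ]
[      250        78       132 ]

Matrix multiplication: (RS)[i][j] = sum over k of R[i][k] * S[k][j].
  (RS)[0][0] = (-14)*(6) + (-3)*(13) + (6)*(-10) = -183
  (RS)[0][1] = (-14)*(-4) + (-3)*(1) + (6)*(-12) = -19
  (RS)[0][2] = (-14)*(7) + (-3)*(-7) + (6)*(-9) = -131
  (RS)[1][0] = (5)*(6) + (4)*(13) + (0)*(-10) = 82
  (RS)[1][1] = (5)*(-4) + (4)*(1) + (0)*(-12) = -16
  (RS)[1][2] = (5)*(7) + (4)*(-7) + (0)*(-9) = 7
  (RS)[2][0] = (12)*(6) + (6)*(13) + (-10)*(-10) = 250
  (RS)[2][1] = (12)*(-4) + (6)*(1) + (-10)*(-12) = 78
  (RS)[2][2] = (12)*(7) + (6)*(-7) + (-10)*(-9) = 132
RS =
[     -183       -19      -131 ]
[       82       -16         7 ]
[      250        78       132 ]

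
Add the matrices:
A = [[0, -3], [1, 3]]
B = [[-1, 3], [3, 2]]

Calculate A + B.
[[-1, 0], [4, 5]]

Add corresponding elements:
(0)+(-1)=-1
(-3)+(3)=0
(1)+(3)=4
(3)+(2)=5
A + B = [[-1, 0], [4, 5]]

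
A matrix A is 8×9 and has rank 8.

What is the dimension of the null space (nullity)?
1

The rank-nullity theorem for an m×n matrix states:
rank(A) + nullity(A) = n (the number of columns).
Here n = 9 and rank(A) = 8, so nullity(A) = 9 - 8 = 1.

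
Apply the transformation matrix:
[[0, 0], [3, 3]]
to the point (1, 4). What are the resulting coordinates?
(0, 15)

Matrix multiplication:
[[0, 0], [3, 3]] × [1, 4]ᵀ
= [0×1 + 0×4, 3×1 + 3×4]ᵀ
= [0.0000, 15.0000]ᵀ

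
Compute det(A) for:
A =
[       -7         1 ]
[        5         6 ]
det(A) = -47

For a 2×2 matrix [[a, b], [c, d]], det = a*d - b*c.
det(A) = (-7)*(6) - (1)*(5) = -42 - 5 = -47.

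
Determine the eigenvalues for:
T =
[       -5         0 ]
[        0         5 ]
λ = -5, 5

Solve det(T - λI) = 0. For a 2×2 matrix the characteristic equation is λ² - (trace)λ + det = 0.
trace(T) = a + d = -5 + 5 = 0.
det(T) = a*d - b*c = (-5)*(5) - (0)*(0) = -25 - 0 = -25.
Characteristic equation: λ² - (0)λ + (-25) = 0.
Discriminant = (0)² - 4*(-25) = 0 + 100 = 100.
λ = (0 ± √100) / 2 = (0 ± 10) / 2 = -5, 5.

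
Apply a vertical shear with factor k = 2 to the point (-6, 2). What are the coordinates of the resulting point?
(-6, -10)

Shear matrix for vertical shear with factor k = 2:
[[1, 0], [2, 1]]
Result: (-6, 2) → (-6, -10)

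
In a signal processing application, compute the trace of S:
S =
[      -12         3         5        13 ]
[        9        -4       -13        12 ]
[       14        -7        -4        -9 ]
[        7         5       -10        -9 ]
tr(S) = -12 - 4 - 4 - 9 = -29

The trace of a square matrix is the sum of its diagonal entries.
Diagonal entries of S: S[0][0] = -12, S[1][1] = -4, S[2][2] = -4, S[3][3] = -9.
tr(S) = -12 - 4 - 4 - 9 = -29.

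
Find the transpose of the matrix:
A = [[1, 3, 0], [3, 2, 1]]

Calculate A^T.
[[1, 3], [3, 2], [0, 1]]

The transpose sends entry (i,j) to (j,i); rows become columns.
Row 0 of A: [1, 3, 0] -> column 0 of A^T.
Row 1 of A: [3, 2, 1] -> column 1 of A^T.
A^T = [[1, 3], [3, 2], [0, 1]]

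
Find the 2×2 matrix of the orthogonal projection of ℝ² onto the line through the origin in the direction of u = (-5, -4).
[[25/41, 20/41], [20/41, 16/41]]

The orthogonal projection onto the line spanned by a nonzero vector u = (a, b) has matrix P = (u uᵀ) / (uᵀ u) = (1/(a² + b²)) · [[a², ab], [ab, b²]].
Here u = (-5, -4), so a² + b² = 25 + 16 = 41.
P = (1/41) · [[25, 20], [20, 16]] = [[25/41, 20/41], [20/41, 16/41]].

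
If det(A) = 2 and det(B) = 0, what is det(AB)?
0

Use the multiplicative property of determinants: det(AB) = det(A)*det(B).
det(AB) = (2)*(0) = 0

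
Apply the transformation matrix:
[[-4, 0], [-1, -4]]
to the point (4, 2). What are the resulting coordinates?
(-16, -12)

Matrix multiplication:
[[-4, 0], [-1, -4]] × [4, 2]ᵀ
= [-4×4 + 0×2, -1×4 + -4×2]ᵀ
= [-16.0000, -12.0000]ᵀ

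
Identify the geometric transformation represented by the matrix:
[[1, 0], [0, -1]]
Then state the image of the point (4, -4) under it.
reflection across the x-axis; image of (4, -4) is (4, 4)

This is a symmetric orthogonal matrix with determinant -1, which characterizes a reflection in ℝ².
The matrix [[1, 0], [0, -1]] represents: reflection across the x-axis.
Applying it to (4, -4): [1·4 + 0·-4, 0·4 + -1·-4] = (4, 4).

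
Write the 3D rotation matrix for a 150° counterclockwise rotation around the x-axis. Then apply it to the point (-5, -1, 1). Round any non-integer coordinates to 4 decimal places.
R = [[1, 0, 0], [0, -√3/2, -1/2], [0, 1/2, -√3/2]]; R·(-5, -1, 1) = (-5.0000, 0.3660, -1.3660)

Rotation matrix for 150° around x-axis:
cos(150°) = -√3/2, sin(150°) = 1/2
R = [[1, 0, 0], [0, -√3/2, -1/2], [0, 1/2, -√3/2]]
Apply to (-5, -1, 1): R·[-5, -1, 1]ᵀ = (-5.0000, 0.3660, -1.3660)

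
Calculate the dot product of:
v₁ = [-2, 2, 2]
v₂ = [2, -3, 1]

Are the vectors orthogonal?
-8, No

The dot product is the sum of products of corresponding components.
v₁·v₂ = (-2)*(2) + (2)*(-3) + (2)*(1) = -4 - 6 + 2 = -8.
Two vectors are orthogonal iff their dot product is 0; here the dot product is -8, so the vectors are not orthogonal.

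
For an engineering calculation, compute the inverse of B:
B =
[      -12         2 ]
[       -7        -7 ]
det(B) = 98
B⁻¹ =
[    -1/14     -1/49 ]
[     1/14     -6/49 ]

For a 2×2 matrix B = [[a, b], [c, d]] with det(B) ≠ 0, B⁻¹ = (1/det(B)) * [[d, -b], [-c, a]].
det(B) = (-12)*(-7) - (2)*(-7) = 84 + 14 = 98.
B⁻¹ = (1/98) * [[-7, -2], [7, -12]].
Dividing each entry by 98 and reducing:
B⁻¹ =
[    -1/14     -1/49 ]
[     1/14     -6/49 ]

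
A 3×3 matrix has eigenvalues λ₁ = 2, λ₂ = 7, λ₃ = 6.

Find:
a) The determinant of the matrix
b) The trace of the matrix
det = 84, trace = 15

Two standard eigenvalue identities:
- det(A) equals the product of the eigenvalues (counted with multiplicity).
- trace(A) equals the sum of the eigenvalues.
det(A) = (2)*(7)*(6) = 84.
trace(A) = 2 + 7 + 6 = 15.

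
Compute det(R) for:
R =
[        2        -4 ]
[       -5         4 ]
det(R) = -12

For a 2×2 matrix [[a, b], [c, d]], det = a*d - b*c.
det(R) = (2)*(4) - (-4)*(-5) = 8 - 20 = -12.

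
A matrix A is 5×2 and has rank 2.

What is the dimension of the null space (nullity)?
0

The rank-nullity theorem for an m×n matrix states:
rank(A) + nullity(A) = n (the number of columns).
Here n = 2 and rank(A) = 2, so nullity(A) = 2 - 2 = 0.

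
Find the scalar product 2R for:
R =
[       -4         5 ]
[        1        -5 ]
2R =
[       -8        10 ]
[        2       -10 ]

Scalar multiplication is elementwise: (2R)[i][j] = 2 * R[i][j].
  (2R)[0][0] = 2 * (-4) = -8
  (2R)[0][1] = 2 * (5) = 10
  (2R)[1][0] = 2 * (1) = 2
  (2R)[1][1] = 2 * (-5) = -10
2R =
[       -8        10 ]
[        2       -10 ]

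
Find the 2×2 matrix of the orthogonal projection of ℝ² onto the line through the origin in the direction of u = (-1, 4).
[[1/17, -4/17], [-4/17, 16/17]]

The orthogonal projection onto the line spanned by a nonzero vector u = (a, b) has matrix P = (u uᵀ) / (uᵀ u) = (1/(a² + b²)) · [[a², ab], [ab, b²]].
Here u = (-1, 4), so a² + b² = 1 + 16 = 17.
P = (1/17) · [[1, -4], [-4, 16]] = [[1/17, -4/17], [-4/17, 16/17]].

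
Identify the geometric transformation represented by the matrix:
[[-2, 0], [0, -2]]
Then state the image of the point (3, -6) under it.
uniform scaling by factor -2; image of (3, -6) is (-6, 12)

This is a diagonal matrix with equal entries -2, so it scales both axes by the same factor -2.
The matrix [[-2, 0], [0, -2]] represents: uniform scaling by factor -2.
Applying it to (3, -6): [-2·3 + 0·-6, 0·3 + -2·-6] = (-6, 12).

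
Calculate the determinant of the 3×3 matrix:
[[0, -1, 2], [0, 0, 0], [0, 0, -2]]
0

Expansion along first row:
det = 0·det([[0,0],[0,-2]]) - -1·det([[0,0],[0,-2]]) + 2·det([[0,0],[0,0]])
    = 0·(0·-2 - 0·0) - -1·(0·-2 - 0·0) + 2·(0·0 - 0·0)
    = 0·0 - -1·0 + 2·0
    = 0 + 0 + 0 = 0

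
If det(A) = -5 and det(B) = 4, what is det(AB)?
-20

Use the multiplicative property of determinants: det(AB) = det(A)*det(B).
det(AB) = (-5)*(4) = -20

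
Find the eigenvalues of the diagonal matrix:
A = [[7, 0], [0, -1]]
λ₁ = 7, λ₂ = -1

The characteristic polynomial of A is det(A - λI) = (7 - λ)(-1 - λ) = 0.
The roots are λ = 7 and λ = -1, so the eigenvalues are the diagonal entries.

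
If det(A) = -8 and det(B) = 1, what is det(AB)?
-8

Use the multiplicative property of determinants: det(AB) = det(A)*det(B).
det(AB) = (-8)*(1) = -8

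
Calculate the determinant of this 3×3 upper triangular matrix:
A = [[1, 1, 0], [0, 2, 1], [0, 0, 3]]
6

The determinant of a triangular matrix is the product of its diagonal entries (the off-diagonal entries above the diagonal do not affect it).
det(A) = (1) * (2) * (3) = 6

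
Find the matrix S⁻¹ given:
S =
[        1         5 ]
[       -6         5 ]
det(S) = 35
S⁻¹ =
[      1/7      -1/7 ]
[     6/35      1/35 ]

For a 2×2 matrix S = [[a, b], [c, d]] with det(S) ≠ 0, S⁻¹ = (1/det(S)) * [[d, -b], [-c, a]].
det(S) = (1)*(5) - (5)*(-6) = 5 + 30 = 35.
S⁻¹ = (1/35) * [[5, -5], [6, 1]].
Dividing each entry by 35 and reducing:
S⁻¹ =
[      1/7      -1/7 ]
[     6/35      1/35 ]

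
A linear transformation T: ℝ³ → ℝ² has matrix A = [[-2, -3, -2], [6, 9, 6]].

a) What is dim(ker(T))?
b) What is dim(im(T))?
dim(ker) = 2, dim(im) = 1

Observe that row 2 = -3 × row 1 (so the rows are linearly dependent).
Thus rank(A) = 1 (only one linearly independent row).
dim(im(T)) = rank(A) = 1.
By the rank-nullity theorem applied to T: ℝ³ → ℝ², rank(A) + nullity(A) = 3 (the domain dimension), so dim(ker(T)) = 3 - 1 = 2.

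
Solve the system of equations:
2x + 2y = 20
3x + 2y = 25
x = 5, y = 5

Use elimination (row reduction):
Equation 1: 2x + 2y = 20.
Equation 2: 3x + 2y = 25.
Multiply Eq1 by 3 and Eq2 by 2: 6x + 6y = 60;  6x + 4y = 50.
Subtract: (-2)y = -10, so y = 5.
Back-substitute into Eq1: 2x + 2*(5) = 20, so x = 5.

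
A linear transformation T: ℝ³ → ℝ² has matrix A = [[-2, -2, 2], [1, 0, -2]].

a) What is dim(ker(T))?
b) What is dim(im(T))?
dim(ker) = 1, dim(im) = 2

The two rows are not scalar multiples of one another (no single k satisfies row 2 = k × row 1), so they are linearly independent.
Thus rank(A) = 2.
dim(im(T)) = rank(A) = 2.
By the rank-nullity theorem applied to T: ℝ³ → ℝ², rank(A) + nullity(A) = 3 (the domain dimension), so dim(ker(T)) = 3 - 2 = 1.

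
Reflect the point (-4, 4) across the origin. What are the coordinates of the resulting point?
(4, -4)

Reflection across origin: (-4, 4) → (4, -4)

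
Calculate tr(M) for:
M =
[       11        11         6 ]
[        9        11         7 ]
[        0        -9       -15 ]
tr(M) = 11 + 11 - 15 = 7

The trace of a square matrix is the sum of its diagonal entries.
Diagonal entries of M: M[0][0] = 11, M[1][1] = 11, M[2][2] = -15.
tr(M) = 11 + 11 - 15 = 7.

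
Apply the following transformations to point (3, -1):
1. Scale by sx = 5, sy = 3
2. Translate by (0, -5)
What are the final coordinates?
(15, -8)

Step 1: Scale (3, -1) by (sx, sy) = (5, 3) → (15, -3)
Step 2: Translate by (0, -5) → (15, -8)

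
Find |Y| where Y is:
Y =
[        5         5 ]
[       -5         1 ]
det(Y) = 30

For a 2×2 matrix [[a, b], [c, d]], det = a*d - b*c.
det(Y) = (5)*(1) - (5)*(-5) = 5 + 25 = 30.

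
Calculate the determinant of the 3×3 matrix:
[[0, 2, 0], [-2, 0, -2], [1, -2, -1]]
-8

Expansion along first row:
det = 0·det([[0,-2],[-2,-1]]) - 2·det([[-2,-2],[1,-1]]) + 0·det([[-2,0],[1,-2]])
    = 0·(0·-1 - -2·-2) - 2·(-2·-1 - -2·1) + 0·(-2·-2 - 0·1)
    = 0·-4 - 2·4 + 0·4
    = 0 + -8 + 0 = -8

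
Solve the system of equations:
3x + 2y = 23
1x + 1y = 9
x = 5, y = 4

Use elimination (row reduction):
Equation 1: 3x + 2y = 23.
Equation 2: 1x + 1y = 9.
Multiply Eq1 by 1 and Eq2 by 3: 3x + 2y = 23;  3x + 3y = 27.
Subtract: (1)y = 4, so y = 4.
Back-substitute into Eq1: 3x + 2*(4) = 23, so x = 5.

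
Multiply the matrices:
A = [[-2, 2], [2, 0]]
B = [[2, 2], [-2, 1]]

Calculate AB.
[[-8, -2], [4, 4]]

Each entry (i,j) of AB = sum over k of A[i][k]*B[k][j].
(AB)[0][0] = (-2)*(2) + (2)*(-2) = -8
(AB)[0][1] = (-2)*(2) + (2)*(1) = -2
(AB)[1][0] = (2)*(2) + (0)*(-2) = 4
(AB)[1][1] = (2)*(2) + (0)*(1) = 4
AB = [[-8, -2], [4, 4]]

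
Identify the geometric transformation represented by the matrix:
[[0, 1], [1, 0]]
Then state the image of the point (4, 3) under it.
reflection across the line y = x; image of (4, 3) is (3, 4)

This is a symmetric orthogonal matrix with determinant -1, which characterizes a reflection in ℝ².
The matrix [[0, 1], [1, 0]] represents: reflection across the line y = x.
Applying it to (4, 3): [0·4 + 1·3, 1·4 + 0·3] = (3, 4).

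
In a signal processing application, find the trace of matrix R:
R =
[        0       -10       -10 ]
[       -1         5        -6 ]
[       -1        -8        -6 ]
tr(R) = 0 + 5 - 6 = -1

The trace of a square matrix is the sum of its diagonal entries.
Diagonal entries of R: R[0][0] = 0, R[1][1] = 5, R[2][2] = -6.
tr(R) = 0 + 5 - 6 = -1.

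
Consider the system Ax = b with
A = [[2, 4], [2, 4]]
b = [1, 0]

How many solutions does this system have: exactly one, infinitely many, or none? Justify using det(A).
No solution

det(A) = (2)*(4) - (4)*(2) = 0, so A is singular.
The column space of A is span(column 1) = span([2, 2]).
b = [1, 0] is not a scalar multiple of column 1, so b ∉ column space and the system is inconsistent — no solution.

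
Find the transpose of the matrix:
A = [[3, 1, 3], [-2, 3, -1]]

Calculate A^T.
[[3, -2], [1, 3], [3, -1]]

The transpose sends entry (i,j) to (j,i); rows become columns.
Row 0 of A: [3, 1, 3] -> column 0 of A^T.
Row 1 of A: [-2, 3, -1] -> column 1 of A^T.
A^T = [[3, -2], [1, 3], [3, -1]]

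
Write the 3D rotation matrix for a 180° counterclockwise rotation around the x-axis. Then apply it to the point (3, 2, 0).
R = [[1, 0, 0], [0, -1, 0], [0, 0, -1]]; R·(3, 2, 0) = (3, -2, 0)

Rotation matrix for 180° around x-axis:
cos(180°) = -1, sin(180°) = 0
R = [[1, 0, 0], [0, -1, 0], [0, 0, -1]]
Apply to (3, 2, 0): R·[3, 2, 0]ᵀ = (3, -2, 0)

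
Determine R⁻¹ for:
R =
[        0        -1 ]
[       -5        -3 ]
det(R) = -5
R⁻¹ =
[      3/5      -1/5 ]
[       -1         0 ]

For a 2×2 matrix R = [[a, b], [c, d]] with det(R) ≠ 0, R⁻¹ = (1/det(R)) * [[d, -b], [-c, a]].
det(R) = (0)*(-3) - (-1)*(-5) = 0 - 5 = -5.
R⁻¹ = (1/-5) * [[-3, 1], [5, 0]].
Dividing each entry by -5 and reducing:
R⁻¹ =
[      3/5      -1/5 ]
[       -1         0 ]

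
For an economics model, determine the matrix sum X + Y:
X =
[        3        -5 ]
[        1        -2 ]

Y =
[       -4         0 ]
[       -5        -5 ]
X + Y =
[       -1        -5 ]
[       -4        -7 ]

Matrix addition is elementwise: (X+Y)[i][j] = X[i][j] + Y[i][j].
  (X+Y)[0][0] = (3) + (-4) = -1
  (X+Y)[0][1] = (-5) + (0) = -5
  (X+Y)[1][0] = (1) + (-5) = -4
  (X+Y)[1][1] = (-2) + (-5) = -7
X + Y =
[       -1        -5 ]
[       -4        -7 ]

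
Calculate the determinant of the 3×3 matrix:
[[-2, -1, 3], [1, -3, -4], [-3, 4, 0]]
-59

Expansion along first row:
det = -2·det([[-3,-4],[4,0]]) - -1·det([[1,-4],[-3,0]]) + 3·det([[1,-3],[-3,4]])
    = -2·(-3·0 - -4·4) - -1·(1·0 - -4·-3) + 3·(1·4 - -3·-3)
    = -2·16 - -1·-12 + 3·-5
    = -32 + -12 + -15 = -59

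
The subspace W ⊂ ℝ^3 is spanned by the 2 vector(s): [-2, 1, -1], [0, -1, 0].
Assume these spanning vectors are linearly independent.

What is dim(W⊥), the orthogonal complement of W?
dim(W⊥) = 1

For any subspace W of ℝ^n, dim(W) + dim(W⊥) = n (the whole-space dimension).
Here the given 2 vectors are linearly independent, so dim(W) = 2.
Thus dim(W⊥) = n - dim(W) = 3 - 2 = 1.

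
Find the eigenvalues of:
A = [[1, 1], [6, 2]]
λ = -1, 4

Solve det(A - λI) = 0. For a 2×2 matrix this is λ² - (trace)λ + det = 0.
trace(A) = 1 + 2 = 3.
det(A) = (1)*(2) - (1)*(6) = 2 - 6 = -4.
Characteristic equation: λ² - (3)λ + (-4) = 0.
Discriminant: (3)² - 4*(-4) = 9 + 16 = 25.
Roots: λ = (3 ± √25) / 2 = -1, 4.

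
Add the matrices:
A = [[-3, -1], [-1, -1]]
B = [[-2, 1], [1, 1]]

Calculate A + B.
[[-5, 0], [0, 0]]

Add corresponding elements:
(-3)+(-2)=-5
(-1)+(1)=0
(-1)+(1)=0
(-1)+(1)=0
A + B = [[-5, 0], [0, 0]]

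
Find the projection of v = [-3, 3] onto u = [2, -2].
[-3, 3]

The projection of v onto u is proj_u(v) = ((v·u) / (u·u)) · u.
v·u = (-3)*(2) + (3)*(-2) = -12.
u·u = (2)*(2) + (-2)*(-2) = 8.
coefficient = -12 / 8 = -3/2.
proj_u(v) = -3/2 · [2, -2] = [-3, 3].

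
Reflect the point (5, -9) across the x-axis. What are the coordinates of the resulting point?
(5, 9)

Reflection across x-axis: (5, -9) → (5, 9)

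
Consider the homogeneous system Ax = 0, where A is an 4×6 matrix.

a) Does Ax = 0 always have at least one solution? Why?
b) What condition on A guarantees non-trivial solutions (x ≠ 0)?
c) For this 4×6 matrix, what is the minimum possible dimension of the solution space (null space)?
a) Yes, x = 0 is always a solution. b) When A has linearly dependent columns (rank < n). c) Minimum nullity = 2.

a) x = 0 satisfies A·0 = 0, so the zero vector is always a solution.
b) Non-trivial solutions exist iff the columns of A are linearly dependent, equivalently rank(A) < n (the number of columns).
c) By rank-nullity, rank(A) + nullity(A) = n = 6. Since A has only 4 rows, rank(A) ≤ 4, so nullity(A) ≥ 6 - 4 = 2.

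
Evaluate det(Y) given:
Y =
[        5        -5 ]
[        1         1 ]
det(Y) = 10

For a 2×2 matrix [[a, b], [c, d]], det = a*d - b*c.
det(Y) = (5)*(1) - (-5)*(1) = 5 + 5 = 10.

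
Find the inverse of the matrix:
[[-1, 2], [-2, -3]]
[[-3/7, -2/7], [2/7, -1/7]]

For [[a,b],[c,d]], inverse = (1/det)·[[d,-b],[-c,a]]
det = -1·-3 - 2·-2 = 7
Inverse = (1/7)·[[-3, -2], [2, -1]]
        = [[-3/7, -2/7], [2/7, -1/7]]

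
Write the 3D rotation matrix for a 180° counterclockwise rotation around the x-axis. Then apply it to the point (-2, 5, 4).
R = [[1, 0, 0], [0, -1, 0], [0, 0, -1]]; R·(-2, 5, 4) = (-2, -5, -4)

Rotation matrix for 180° around x-axis:
cos(180°) = -1, sin(180°) = 0
R = [[1, 0, 0], [0, -1, 0], [0, 0, -1]]
Apply to (-2, 5, 4): R·[-2, 5, 4]ᵀ = (-2, -5, -4)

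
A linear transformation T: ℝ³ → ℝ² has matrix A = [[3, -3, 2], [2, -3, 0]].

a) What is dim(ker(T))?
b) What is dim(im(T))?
dim(ker) = 1, dim(im) = 2

The two rows are not scalar multiples of one another (no single k satisfies row 2 = k × row 1), so they are linearly independent.
Thus rank(A) = 2.
dim(im(T)) = rank(A) = 2.
By the rank-nullity theorem applied to T: ℝ³ → ℝ², rank(A) + nullity(A) = 3 (the domain dimension), so dim(ker(T)) = 3 - 2 = 1.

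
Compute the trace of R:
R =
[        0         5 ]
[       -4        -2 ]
tr(R) = 0 - 2 = -2

The trace of a square matrix is the sum of its diagonal entries.
Diagonal entries of R: R[0][0] = 0, R[1][1] = -2.
tr(R) = 0 - 2 = -2.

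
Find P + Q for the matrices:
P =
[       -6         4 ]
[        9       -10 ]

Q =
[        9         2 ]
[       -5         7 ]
P + Q =
[        3         6 ]
[        4        -3 ]

Matrix addition is elementwise: (P+Q)[i][j] = P[i][j] + Q[i][j].
  (P+Q)[0][0] = (-6) + (9) = 3
  (P+Q)[0][1] = (4) + (2) = 6
  (P+Q)[1][0] = (9) + (-5) = 4
  (P+Q)[1][1] = (-10) + (7) = -3
P + Q =
[        3         6 ]
[        4        -3 ]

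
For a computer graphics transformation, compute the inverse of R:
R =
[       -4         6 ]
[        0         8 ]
det(R) = -32
R⁻¹ =
[     -1/4      3/16 ]
[        0       1/8 ]

For a 2×2 matrix R = [[a, b], [c, d]] with det(R) ≠ 0, R⁻¹ = (1/det(R)) * [[d, -b], [-c, a]].
det(R) = (-4)*(8) - (6)*(0) = -32 - 0 = -32.
R⁻¹ = (1/-32) * [[8, -6], [0, -4]].
Dividing each entry by -32 and reducing:
R⁻¹ =
[     -1/4      3/16 ]
[        0       1/8 ]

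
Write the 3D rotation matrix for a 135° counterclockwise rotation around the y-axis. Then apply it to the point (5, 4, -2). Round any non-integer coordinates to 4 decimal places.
R = [[-√2/2, 0, √2/2], [0, 1, 0], [-√2/2, 0, -√2/2]]; R·(5, 4, -2) = (-4.9497, 4.0000, -2.1213)

Rotation matrix for 135° around y-axis:
cos(135°) = -√2/2, sin(135°) = √2/2
R = [[-√2/2, 0, √2/2], [0, 1, 0], [-√2/2, 0, -√2/2]]
Apply to (5, 4, -2): R·[5, 4, -2]ᵀ = (-4.9497, 4.0000, -2.1213)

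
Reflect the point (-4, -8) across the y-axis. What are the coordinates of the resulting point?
(4, -8)

Reflection across y-axis: (-4, -8) → (4, -8)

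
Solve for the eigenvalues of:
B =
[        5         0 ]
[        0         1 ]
λ = 1, 5

Solve det(B - λI) = 0. For a 2×2 matrix the characteristic equation is λ² - (trace)λ + det = 0.
trace(B) = a + d = 5 + 1 = 6.
det(B) = a*d - b*c = (5)*(1) - (0)*(0) = 5 - 0 = 5.
Characteristic equation: λ² - (6)λ + (5) = 0.
Discriminant = (6)² - 4*(5) = 36 - 20 = 16.
λ = (6 ± √16) / 2 = (6 ± 4) / 2 = 1, 5.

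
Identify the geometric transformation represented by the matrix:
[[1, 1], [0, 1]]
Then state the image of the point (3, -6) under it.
horizontal shear with factor 1; image of (3, -6) is (-3, -6)

The matrix [[1, k], [0, 1]] sends (x, y) to (x + 1y, y), leaving the y-coordinate fixed: a horizontal shear.
The matrix [[1, 1], [0, 1]] represents: horizontal shear with factor 1.
Applying it to (3, -6): [1·3 + 1·-6, 0·3 + 1·-6] = (-3, -6).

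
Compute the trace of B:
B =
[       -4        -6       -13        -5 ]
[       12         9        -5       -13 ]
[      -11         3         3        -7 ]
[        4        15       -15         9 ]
tr(B) = -4 + 9 + 3 + 9 = 17

The trace of a square matrix is the sum of its diagonal entries.
Diagonal entries of B: B[0][0] = -4, B[1][1] = 9, B[2][2] = 3, B[3][3] = 9.
tr(B) = -4 + 9 + 3 + 9 = 17.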